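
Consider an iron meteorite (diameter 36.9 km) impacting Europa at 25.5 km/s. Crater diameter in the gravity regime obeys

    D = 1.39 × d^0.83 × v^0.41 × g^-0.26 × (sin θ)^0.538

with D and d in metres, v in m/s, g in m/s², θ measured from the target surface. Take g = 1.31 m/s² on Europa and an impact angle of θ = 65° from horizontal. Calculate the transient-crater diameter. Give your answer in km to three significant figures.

D ≈ 486 km

In SI units: d = 36900 m, v = 25500 m/s.
d^0.83 = 36900^0.83 = 6175
v^0.41 = 25500^0.41 = 64.07
g^-0.26 = 1.31^-0.26 = 0.9322
(sin 65°)^0.538 = 0.9063^0.538 = 0.9484
D = 1.39 × 6175 × 64.07 × 0.9322 × 0.9484 = 4.862 × 10^5 m
   = 486.2 km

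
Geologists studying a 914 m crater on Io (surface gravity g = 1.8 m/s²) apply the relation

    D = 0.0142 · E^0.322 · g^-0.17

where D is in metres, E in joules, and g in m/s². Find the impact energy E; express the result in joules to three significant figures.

E ≈ 1.17 × 10^15 J

Rearranging: E = [D / (0.0142 · g^-0.17)]^(1/0.322).
g^-0.17 = 1.8^-0.17 = 0.9049
D / (0.0142 × 0.9049) = 914 / (0.01285) = 7.113 × 10^4
E = (7.113 × 10^4)^3.1056 = 1.171 × 10^15 J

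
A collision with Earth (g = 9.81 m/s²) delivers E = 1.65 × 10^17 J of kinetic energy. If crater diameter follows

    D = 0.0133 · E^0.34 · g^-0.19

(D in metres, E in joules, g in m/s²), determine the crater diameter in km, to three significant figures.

E^0.34 = (1.65 × 10^17)^0.34 = 7.144 × 10^5
g^-0.19 = 9.81^-0.19 = 0.6480
D = 0.0133 × 7.144 × 10^5 × 0.6480 = 6157 m
   = 6.157 km

D ≈ 6.16 km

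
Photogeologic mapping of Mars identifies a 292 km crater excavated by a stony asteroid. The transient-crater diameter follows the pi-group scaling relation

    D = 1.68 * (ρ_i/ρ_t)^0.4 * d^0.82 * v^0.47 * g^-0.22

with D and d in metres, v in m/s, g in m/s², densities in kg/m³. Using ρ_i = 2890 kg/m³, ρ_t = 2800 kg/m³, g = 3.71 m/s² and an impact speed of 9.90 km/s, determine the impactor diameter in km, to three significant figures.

d ≈ 17.6 km

Rearranging for d: d = [D / (1.68 · (2890/2800)^0.4 · 9900^0.47 · 3.71^-0.22)]^(1/0.82).
D = 292000 m.
(2890/2800)^0.4 = 1.013
9900^0.47 = 75.50
3.71^-0.22 = 0.7494
Denominator = 1.68 × 1.013 × 75.50 × 0.7494 = 96.29
D / 96.29 = 292000 / 96.29 = 3033
d = 3033^(1/0.82) = 3033^1.2195 = 17626 m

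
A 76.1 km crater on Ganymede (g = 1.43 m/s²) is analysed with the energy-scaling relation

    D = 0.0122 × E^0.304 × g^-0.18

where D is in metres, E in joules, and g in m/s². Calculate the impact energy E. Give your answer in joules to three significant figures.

E ≈ 2.78 × 10^22 J

Rearranging: E = [D / (0.0122 · g^-0.18)]^(1/0.304).
D = 76100 m.
g^-0.18 = 1.43^-0.18 = 0.9376
D / (0.0122 × 0.9376) = 76100 / (0.01144) = 6.652 × 10^6
E = (6.652 × 10^6)^3.2895 = 2.780 × 10^22 J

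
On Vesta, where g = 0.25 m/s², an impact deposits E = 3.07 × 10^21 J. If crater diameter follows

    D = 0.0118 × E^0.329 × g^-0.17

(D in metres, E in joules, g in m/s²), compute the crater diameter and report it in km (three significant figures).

E^0.329 = (3.07 × 10^21)^0.329 = 1.173 × 10^7
g^-0.17 = 0.25^-0.17 = 1.266
D = 0.0118 × 1.173 × 10^7 × 1.266 = 1.752 × 10^5 m
   = 175.2 km

D ≈ 175 km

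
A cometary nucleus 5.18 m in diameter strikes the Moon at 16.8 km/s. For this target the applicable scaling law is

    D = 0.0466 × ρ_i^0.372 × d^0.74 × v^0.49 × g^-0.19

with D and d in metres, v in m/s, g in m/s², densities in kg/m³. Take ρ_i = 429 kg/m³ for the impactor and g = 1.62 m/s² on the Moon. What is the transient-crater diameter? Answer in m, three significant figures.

In SI units: v = 16800 m/s.
ρ_i^0.372 = 429^0.372 = 9.534
d^0.74 = 5.18^0.74 = 3.378
v^0.49 = 16800^0.49 = 117.6
g^-0.19 = 1.62^-0.19 = 0.9124
D = 0.0466 × 9.534 × 3.378 × 117.6 × 0.9124 = 161.0 m

D ≈ 161 m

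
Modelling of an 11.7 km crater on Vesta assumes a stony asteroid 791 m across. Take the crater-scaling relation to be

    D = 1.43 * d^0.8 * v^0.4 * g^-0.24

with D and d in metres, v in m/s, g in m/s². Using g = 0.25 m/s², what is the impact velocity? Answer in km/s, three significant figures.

v ≈ 4.21 km/s

Rearranging for v: v = [D / (1.43 · 791^0.8 · 0.25^-0.24)]^(1/0.4).
D = 11700 m.
791^0.8 = 208.2
0.25^-0.24 = 1.395
Denominator = 1.43 × 208.2 × 1.395 = 415.3
D / 415.3 = 11700 / 415.3 = 28.17
v = 28.17^(1/0.4) = 28.17^2.5 = 4212 m/s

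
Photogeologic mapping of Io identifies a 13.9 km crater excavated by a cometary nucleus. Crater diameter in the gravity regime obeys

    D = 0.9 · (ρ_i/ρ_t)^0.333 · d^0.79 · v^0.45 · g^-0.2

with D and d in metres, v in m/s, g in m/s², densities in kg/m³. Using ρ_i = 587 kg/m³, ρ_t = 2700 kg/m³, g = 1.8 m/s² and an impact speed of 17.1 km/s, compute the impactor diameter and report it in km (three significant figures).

d ≈ 1.72 km

Rearranging for d: d = [D / (0.9 · (587/2700)^0.333 · 17100^0.45 · 1.8^-0.2)]^(1/0.79).
D = 13900 m.
(587/2700)^0.333 = 0.6016
17100^0.45 = 80.32
1.8^-0.2 = 0.8891
Denominator = 0.9 × 0.6016 × 80.32 × 0.8891 = 38.67
D / 38.67 = 13900 / 38.67 = 359.5
d = 359.5^(1/0.79) = 359.5^1.2658 = 1718 m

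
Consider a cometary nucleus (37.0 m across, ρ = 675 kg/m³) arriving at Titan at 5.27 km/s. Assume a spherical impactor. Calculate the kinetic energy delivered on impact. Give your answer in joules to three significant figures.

v = 5270 m/s.
Mass m = (π/6) ρ d³ = (π/6) × 675 × (37)³ = 1.790 × 10^7 kg
E = ½ m v² = 0.5 × 1.790 × 10^7 × (5270)² = 2.486 × 10^14 J

E ≈ 2.49 × 10^14 J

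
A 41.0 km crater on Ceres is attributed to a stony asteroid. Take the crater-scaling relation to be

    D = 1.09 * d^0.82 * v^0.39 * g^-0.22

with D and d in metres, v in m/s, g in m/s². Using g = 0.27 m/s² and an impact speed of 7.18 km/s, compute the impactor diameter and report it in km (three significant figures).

Rearranging for d: d = [D / (1.09 · 7180^0.39 · 0.27^-0.22)]^(1/0.82).
D = 41000 m.
7180^0.39 = 31.91
0.27^-0.22 = 1.334
Denominator = 1.09 × 31.91 × 1.334 = 46.40
D / 46.40 = 41000 / 46.40 = 883.6
d = 883.6^(1/0.82) = 883.6^1.2195 = 3917 m

d ≈ 3.92 km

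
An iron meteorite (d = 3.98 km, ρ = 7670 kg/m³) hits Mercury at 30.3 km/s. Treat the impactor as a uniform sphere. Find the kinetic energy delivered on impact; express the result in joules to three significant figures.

E ≈ 1.16 × 10^23 J

d = 3980 m; v = 30300 m/s.
Mass m = (π/6) ρ d³ = (π/6) × 7670 × (3980)³ = 2.532 × 10^14 kg
E = ½ m v² = 0.5 × 2.532 × 10^14 × (30300)² = 1.162 × 10^23 J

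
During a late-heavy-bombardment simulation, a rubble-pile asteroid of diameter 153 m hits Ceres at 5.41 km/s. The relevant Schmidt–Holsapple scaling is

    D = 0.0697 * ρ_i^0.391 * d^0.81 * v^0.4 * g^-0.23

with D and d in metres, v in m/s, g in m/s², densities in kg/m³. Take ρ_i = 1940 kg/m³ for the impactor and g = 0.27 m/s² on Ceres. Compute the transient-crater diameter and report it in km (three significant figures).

In SI units: v = 5410 m/s.
ρ_i^0.391 = 1940^0.391 = 19.30
d^0.81 = 153^0.81 = 58.83
v^0.4 = 5410^0.4 = 31.14
g^-0.23 = 0.27^-0.23 = 1.351
D = 0.0697 × 19.30 × 58.83 × 31.14 × 1.351 = 3329 m
   = 3.329 km

D ≈ 3.33 km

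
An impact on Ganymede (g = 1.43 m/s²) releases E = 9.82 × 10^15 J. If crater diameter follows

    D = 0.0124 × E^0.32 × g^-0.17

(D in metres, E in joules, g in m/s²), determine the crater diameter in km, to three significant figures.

E^0.32 = (9.82 × 10^15)^0.32 = 1.311 × 10^5
g^-0.17 = 1.43^-0.17 = 0.9410
D = 0.0124 × 1.311 × 10^5 × 0.9410 = 1530 m
   = 1.530 km

D ≈ 1.53 km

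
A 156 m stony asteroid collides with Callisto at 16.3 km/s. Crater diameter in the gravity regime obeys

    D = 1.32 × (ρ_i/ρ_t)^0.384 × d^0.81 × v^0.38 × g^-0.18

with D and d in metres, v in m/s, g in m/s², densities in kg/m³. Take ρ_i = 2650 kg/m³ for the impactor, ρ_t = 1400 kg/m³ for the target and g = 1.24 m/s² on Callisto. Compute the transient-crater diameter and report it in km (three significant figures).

D ≈ 3.87 km

In SI units: v = 16300 m/s.
(ρ_i/ρ_t)^0.384 = (2650/1400)^0.384 = 1.278
d^0.81 = 156^0.81 = 59.76
v^0.38 = 16300^0.38 = 39.87
g^-0.18 = 1.24^-0.18 = 0.9620
D = 1.32 × 1.278 × 59.76 × 39.87 × 0.9620 = 3867 m
   = 3.867 km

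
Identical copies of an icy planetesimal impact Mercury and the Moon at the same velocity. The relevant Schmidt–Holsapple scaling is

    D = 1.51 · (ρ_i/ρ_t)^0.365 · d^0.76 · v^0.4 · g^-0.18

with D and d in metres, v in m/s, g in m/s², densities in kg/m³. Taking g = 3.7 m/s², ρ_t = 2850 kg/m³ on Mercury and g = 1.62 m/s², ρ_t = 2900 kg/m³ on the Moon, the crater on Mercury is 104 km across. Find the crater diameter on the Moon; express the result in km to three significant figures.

D ≈ 120 km

The impactor-only factors (d, v, ρ_i) cancel in the ratio, leaving D_Moon/D_Mercury = (g_Moon/g_Mercury)^-0.18 · (ρ_t,Mercury/ρ_t,Moon)^0.365.
(1.62/3.7)^-0.18 = 0.4378^-0.18 = 1.160
(2850/2900)^0.365 = 0.9828^0.365 = 0.9937
Ratio = 1.160 × 0.9937 = 1.153
D_Moon = 1.153 × 104 km = 120 km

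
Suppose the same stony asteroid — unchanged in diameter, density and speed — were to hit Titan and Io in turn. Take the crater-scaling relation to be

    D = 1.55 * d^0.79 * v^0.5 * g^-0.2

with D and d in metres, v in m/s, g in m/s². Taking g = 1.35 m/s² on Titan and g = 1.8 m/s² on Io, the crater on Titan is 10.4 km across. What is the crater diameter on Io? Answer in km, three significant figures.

All impactor-dependent factors cancel in the ratio, leaving D_Io/D_Titan = (g_Io/g_Titan)^-0.2.
(1.8/1.35)^-0.2 = 1.333^-0.2 = 0.9441
D_Io = 0.9441 × 10.4 km = 9.82 km

D ≈ 9.82 km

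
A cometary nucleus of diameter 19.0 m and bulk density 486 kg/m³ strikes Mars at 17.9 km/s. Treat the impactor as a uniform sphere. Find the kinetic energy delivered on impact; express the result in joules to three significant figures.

v = 17900 m/s.
Mass m = (π/6) ρ d³ = (π/6) × 486 × (19)³ = 1.745 × 10^6 kg
E = ½ m v² = 0.5 × 1.745 × 10^6 × (17900)² = 2.796 × 10^14 J

E ≈ 2.80 × 10^14 J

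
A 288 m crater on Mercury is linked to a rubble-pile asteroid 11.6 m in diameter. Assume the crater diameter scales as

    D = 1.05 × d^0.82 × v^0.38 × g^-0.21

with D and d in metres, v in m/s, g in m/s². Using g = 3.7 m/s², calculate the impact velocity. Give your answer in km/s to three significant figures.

Rearranging for v: v = [D / (1.05 · 11.6^0.82 · 3.7^-0.21)]^(1/0.38).
11.6^0.82 = 7.462
3.7^-0.21 = 0.7598
Denominator = 1.05 × 7.462 × 0.7598 = 5.953
D / 5.953 = 288 / 5.953 = 48.38
v = 48.38^(1/0.38) = 48.38^2.6316 = 27125 m/s

v ≈ 27.1 km/s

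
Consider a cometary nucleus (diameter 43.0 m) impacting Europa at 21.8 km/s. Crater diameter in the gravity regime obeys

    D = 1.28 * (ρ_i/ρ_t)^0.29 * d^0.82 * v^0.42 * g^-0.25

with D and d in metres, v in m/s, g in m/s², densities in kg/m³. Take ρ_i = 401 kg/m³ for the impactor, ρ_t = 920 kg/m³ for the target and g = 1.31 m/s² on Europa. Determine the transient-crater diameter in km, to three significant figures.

D ≈ 1.36 km

In SI units: v = 21800 m/s.
(ρ_i/ρ_t)^0.29 = (401/920)^0.29 = 0.7860
d^0.82 = 43^0.82 = 21.85
v^0.42 = 21800^0.42 = 66.40
g^-0.25 = 1.31^-0.25 = 0.9347
D = 1.28 × 0.7860 × 21.85 × 66.40 × 0.9347 = 1364 m
   = 1.364 km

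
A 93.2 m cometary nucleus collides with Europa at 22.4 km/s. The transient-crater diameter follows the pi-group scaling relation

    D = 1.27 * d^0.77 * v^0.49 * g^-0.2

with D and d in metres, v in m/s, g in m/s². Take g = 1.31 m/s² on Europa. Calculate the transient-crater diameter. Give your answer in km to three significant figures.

In SI units: v = 22400 m/s.
d^0.77 = 93.2^0.77 = 32.84
v^0.49 = 22400^0.49 = 135.4
g^-0.2 = 1.31^-0.2 = 0.9474
D = 1.27 × 32.84 × 135.4 × 0.9474 = 5350 m
   = 5.350 km

D ≈ 5.35 km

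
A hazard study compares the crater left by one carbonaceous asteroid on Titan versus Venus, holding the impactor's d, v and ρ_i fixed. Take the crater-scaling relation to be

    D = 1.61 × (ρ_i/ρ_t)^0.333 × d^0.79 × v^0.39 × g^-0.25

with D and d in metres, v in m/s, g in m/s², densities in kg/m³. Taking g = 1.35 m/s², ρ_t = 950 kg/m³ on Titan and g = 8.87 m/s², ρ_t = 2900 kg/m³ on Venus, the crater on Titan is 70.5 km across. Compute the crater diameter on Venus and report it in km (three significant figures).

D ≈ 30.4 km

The impactor-only factors (d, v, ρ_i) cancel in the ratio, leaving D_Venus/D_Titan = (g_Venus/g_Titan)^-0.25 · (ρ_t,Titan/ρ_t,Venus)^0.333.
(8.87/1.35)^-0.25 = 6.570^-0.25 = 0.6246
(950/2900)^0.333 = 0.3276^0.333 = 0.6896
Ratio = 0.6246 × 0.6896 = 0.4307
D_Venus = 0.4307 × 70.5 km = 30.4 km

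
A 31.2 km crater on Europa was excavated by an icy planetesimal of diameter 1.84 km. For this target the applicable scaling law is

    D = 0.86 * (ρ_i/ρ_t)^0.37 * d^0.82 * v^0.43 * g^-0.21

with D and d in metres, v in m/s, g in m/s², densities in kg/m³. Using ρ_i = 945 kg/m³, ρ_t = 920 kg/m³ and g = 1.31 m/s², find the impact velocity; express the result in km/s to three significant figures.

Rearranging for v: v = [D / (0.86 · (945/920)^0.37 · 1840^0.82 · 1.31^-0.21)]^(1/0.43).
D = 31200 m.
(945/920)^0.37 = 1.010
1840^0.82 = 475.5
1.31^-0.21 = 0.9449
Denominator = 0.86 × 1.010 × 475.5 × 0.9449 = 390.3
D / 390.3 = 31200 / 390.3 = 79.94
v = 79.94^(1/0.43) = 79.94^2.3256 = 26611 m/s

v ≈ 26.6 km/s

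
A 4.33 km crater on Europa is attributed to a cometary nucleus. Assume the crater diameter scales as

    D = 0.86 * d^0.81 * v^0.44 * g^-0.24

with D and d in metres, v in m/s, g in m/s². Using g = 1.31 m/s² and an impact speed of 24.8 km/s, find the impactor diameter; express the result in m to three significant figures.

d ≈ 165 m

Rearranging for d: d = [D / (0.86 · 24800^0.44 · 1.31^-0.24)]^(1/0.81).
D = 4330 m.
24800^0.44 = 85.81
1.31^-0.24 = 0.9372
Denominator = 0.86 × 85.81 × 0.9372 = 69.16
D / 69.16 = 4330 / 69.16 = 62.61
d = 62.61^(1/0.81) = 62.61^1.2346 = 165.2 m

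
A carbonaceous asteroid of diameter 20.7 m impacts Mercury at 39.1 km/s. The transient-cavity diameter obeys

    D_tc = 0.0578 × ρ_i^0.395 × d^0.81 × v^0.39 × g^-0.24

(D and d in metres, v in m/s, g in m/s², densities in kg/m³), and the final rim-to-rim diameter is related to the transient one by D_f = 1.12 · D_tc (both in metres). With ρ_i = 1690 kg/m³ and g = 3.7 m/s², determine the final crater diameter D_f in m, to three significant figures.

v = 39100 m/s.
ρ_i^0.395 = 1690^0.395 = 18.84
d^0.81 = 20.7^0.81 = 11.64
v^0.39 = 39100^0.39 = 61.79
g^-0.24 = 3.7^-0.24 = 0.7305
D_tc = 0.0578 × 18.84 × 11.64 × 61.79 × 0.7305 = 572.1 m
D_f = 1.12 × 572.1 = 640.8 m

D_f ≈ 641 m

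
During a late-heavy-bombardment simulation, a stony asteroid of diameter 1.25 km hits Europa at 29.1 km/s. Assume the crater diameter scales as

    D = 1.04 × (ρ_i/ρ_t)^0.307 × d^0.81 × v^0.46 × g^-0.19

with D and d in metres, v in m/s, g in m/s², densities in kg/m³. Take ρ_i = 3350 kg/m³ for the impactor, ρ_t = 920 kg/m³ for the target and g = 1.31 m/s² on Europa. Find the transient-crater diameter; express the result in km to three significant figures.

In SI units: d = 1250 m, v = 29100 m/s.
(ρ_i/ρ_t)^0.307 = (3350/920)^0.307 = 1.487
d^0.81 = 1250^0.81 = 322.5
v^0.46 = 29100^0.46 = 113.1
g^-0.19 = 1.31^-0.19 = 0.9500
D = 1.04 × 1.487 × 322.5 × 113.1 × 0.9500 = 53587 m
   = 53.59 km

D ≈ 53.6 km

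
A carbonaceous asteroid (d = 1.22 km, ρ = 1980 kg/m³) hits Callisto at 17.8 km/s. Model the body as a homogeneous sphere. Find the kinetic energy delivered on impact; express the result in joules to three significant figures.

d = 1220 m; v = 17800 m/s.
Mass m = (π/6) ρ d³ = (π/6) × 1980 × (1220)³ = 1.883 × 10^12 kg
E = ½ m v² = 0.5 × 1.883 × 10^12 × (17800)² = 2.983 × 10^20 J

E ≈ 2.98 × 10^20 J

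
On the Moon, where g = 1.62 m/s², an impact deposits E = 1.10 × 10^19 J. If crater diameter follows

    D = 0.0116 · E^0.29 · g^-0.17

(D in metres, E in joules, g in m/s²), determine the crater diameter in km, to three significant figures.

E^0.29 = (1.10 × 10^19)^0.29 = 3.327 × 10^5
g^-0.17 = 1.62^-0.17 = 0.9213
D = 0.0116 × 3.327 × 10^5 × 0.9213 = 3556 m
   = 3.556 km

D ≈ 3.56 km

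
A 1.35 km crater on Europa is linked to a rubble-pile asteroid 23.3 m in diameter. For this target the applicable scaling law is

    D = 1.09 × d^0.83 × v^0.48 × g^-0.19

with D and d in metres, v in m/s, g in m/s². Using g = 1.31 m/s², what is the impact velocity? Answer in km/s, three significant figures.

Rearranging for v: v = [D / (1.09 · 23.3^0.83 · 1.31^-0.19)]^(1/0.48).
D = 1350 m.
23.3^0.83 = 13.64
1.31^-0.19 = 0.9500
Denominator = 1.09 × 13.64 × 0.9500 = 14.12
D / 14.12 = 1350 / 14.12 = 95.61
v = 95.61^(1/0.48) = 95.61^2.0833 = 13365 m/s

v ≈ 13.4 km/s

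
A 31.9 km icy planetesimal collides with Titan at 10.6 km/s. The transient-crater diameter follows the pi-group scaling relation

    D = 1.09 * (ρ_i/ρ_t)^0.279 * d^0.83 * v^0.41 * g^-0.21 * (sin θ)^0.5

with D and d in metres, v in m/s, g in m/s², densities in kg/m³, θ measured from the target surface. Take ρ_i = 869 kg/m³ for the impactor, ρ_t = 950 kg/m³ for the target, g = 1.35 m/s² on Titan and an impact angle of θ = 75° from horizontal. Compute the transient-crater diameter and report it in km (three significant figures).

D ≈ 240 km

In SI units: d = 31900 m, v = 10600 m/s.
(ρ_i/ρ_t)^0.279 = (869/950)^0.279 = 0.9754
d^0.83 = 31900^0.83 = 5472
v^0.41 = 10600^0.41 = 44.71
g^-0.21 = 1.35^-0.21 = 0.9389
(sin 75°)^0.5 = 0.9659^0.5 = 0.9828
D = 1.09 × 0.9754 × 5472 × 44.71 × 0.9389 × 0.9828 = 2.400 × 10^5 m
   = 240.0 km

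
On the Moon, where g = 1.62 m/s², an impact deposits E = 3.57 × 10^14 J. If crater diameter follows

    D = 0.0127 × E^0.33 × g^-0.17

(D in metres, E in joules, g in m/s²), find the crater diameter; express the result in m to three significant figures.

D ≈ 742 m

E^0.33 = (3.57 × 10^14)^0.33 = 6.344 × 10^4
g^-0.17 = 1.62^-0.17 = 0.9213
D = 0.0127 × 6.344 × 10^4 × 0.9213 = 742.3 m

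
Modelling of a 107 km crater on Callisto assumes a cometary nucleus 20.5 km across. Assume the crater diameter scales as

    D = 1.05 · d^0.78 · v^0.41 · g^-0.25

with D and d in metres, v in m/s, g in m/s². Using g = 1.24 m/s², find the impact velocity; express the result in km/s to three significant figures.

Rearranging for v: v = [D / (1.05 · 20500^0.78 · 1.24^-0.25)]^(1/0.41).
D = 107000 m.
20500^0.78 = 2308
1.24^-0.25 = 0.9476
Denominator = 1.05 × 2308 × 0.9476 = 2296
D / 2296 = 107000 / 2296 = 46.60
v = 46.60^(1/0.41) = 46.60^2.439 = 11727 m/s

v ≈ 11.7 km/s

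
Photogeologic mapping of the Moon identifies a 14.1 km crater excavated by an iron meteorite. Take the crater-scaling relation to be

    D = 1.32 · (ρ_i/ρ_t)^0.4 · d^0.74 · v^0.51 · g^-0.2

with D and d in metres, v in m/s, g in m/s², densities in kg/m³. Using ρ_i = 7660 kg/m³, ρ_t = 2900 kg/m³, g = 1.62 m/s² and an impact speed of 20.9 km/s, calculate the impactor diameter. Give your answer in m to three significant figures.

Rearranging for d: d = [D / (1.32 · (7660/2900)^0.4 · 20900^0.51 · 1.62^-0.2)]^(1/0.74).
D = 14100 m.
(7660/2900)^0.4 = 1.475
20900^0.51 = 159.7
1.62^-0.2 = 0.9080
Denominator = 1.32 × 1.475 × 159.7 × 0.9080 = 282.3
D / 282.3 = 14100 / 282.3 = 49.95
d = 49.95^(1/0.74) = 49.95^1.3514 = 197.4 m

d ≈ 197 m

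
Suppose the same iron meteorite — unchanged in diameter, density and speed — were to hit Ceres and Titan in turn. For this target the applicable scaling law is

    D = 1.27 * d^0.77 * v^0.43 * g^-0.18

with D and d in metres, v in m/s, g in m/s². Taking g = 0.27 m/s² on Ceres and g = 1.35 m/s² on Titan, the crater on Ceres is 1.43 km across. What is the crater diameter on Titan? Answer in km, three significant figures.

D ≈ 1.07 km

All impactor-dependent factors cancel in the ratio, leaving D_Titan/D_Ceres = (g_Titan/g_Ceres)^-0.18.
(1.35/0.27)^-0.18 = 5.000^-0.18 = 0.7485
D_Titan = 0.7485 × 1.43 km = 1.07 km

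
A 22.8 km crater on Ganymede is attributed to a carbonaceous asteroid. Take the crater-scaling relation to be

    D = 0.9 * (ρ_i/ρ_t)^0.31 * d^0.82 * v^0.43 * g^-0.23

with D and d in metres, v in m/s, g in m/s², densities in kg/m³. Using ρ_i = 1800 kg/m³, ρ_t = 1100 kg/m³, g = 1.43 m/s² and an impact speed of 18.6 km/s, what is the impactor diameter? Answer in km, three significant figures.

d ≈ 1.24 km

Rearranging for d: d = [D / (0.9 · (1800/1100)^0.31 · 18600^0.43 · 1.43^-0.23)]^(1/0.82).
D = 22800 m.
(1800/1100)^0.31 = 1.165
18600^0.43 = 68.53
1.43^-0.23 = 0.9210
Denominator = 0.9 × 1.165 × 68.53 × 0.9210 = 66.18
D / 66.18 = 22800 / 66.18 = 344.5
d = 344.5^(1/0.82) = 344.5^1.2195 = 1242 m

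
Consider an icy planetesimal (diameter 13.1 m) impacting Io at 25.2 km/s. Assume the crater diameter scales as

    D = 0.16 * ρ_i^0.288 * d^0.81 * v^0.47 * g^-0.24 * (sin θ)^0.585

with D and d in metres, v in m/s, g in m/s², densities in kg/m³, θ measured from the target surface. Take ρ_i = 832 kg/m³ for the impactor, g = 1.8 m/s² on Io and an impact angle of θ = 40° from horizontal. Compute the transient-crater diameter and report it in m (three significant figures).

D ≈ 700 m

In SI units: v = 25200 m/s.
ρ_i^0.288 = 832^0.288 = 6.934
d^0.81 = 13.1^0.81 = 8.035
v^0.47 = 25200^0.47 = 117.1
g^-0.24 = 1.8^-0.24 = 0.8684
(sin 40°)^0.585 = 0.6428^0.585 = 0.7722
D = 0.16 × 6.934 × 8.035 × 117.1 × 0.8684 × 0.7722 = 700.0 m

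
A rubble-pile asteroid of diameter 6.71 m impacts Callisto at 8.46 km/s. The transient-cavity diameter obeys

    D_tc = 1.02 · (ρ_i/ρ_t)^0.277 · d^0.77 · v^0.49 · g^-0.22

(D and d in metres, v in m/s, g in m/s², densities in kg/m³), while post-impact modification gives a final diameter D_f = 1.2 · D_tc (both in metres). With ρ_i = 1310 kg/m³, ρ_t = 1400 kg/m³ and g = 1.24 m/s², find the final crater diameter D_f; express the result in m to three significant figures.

D_f ≈ 417 m

v = 8460 m/s.
(ρ_i/ρ_t)^0.277 = (1310/1400)^0.277 = 0.9818
d^0.77 = 6.71^0.77 = 4.331
v^0.49 = 8460^0.49 = 84.03
g^-0.22 = 1.24^-0.22 = 0.9538
D_tc = 1.02 × 0.9818 × 4.331 × 84.03 × 0.9538 = 347.6 m
D_f = 1.2 × 347.6 = 417.1 m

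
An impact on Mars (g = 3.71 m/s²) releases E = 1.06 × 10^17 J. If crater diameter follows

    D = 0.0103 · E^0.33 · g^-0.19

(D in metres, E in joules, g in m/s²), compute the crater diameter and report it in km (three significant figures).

E^0.33 = (1.06 × 10^17)^0.33 = 4.153 × 10^5
g^-0.19 = 3.71^-0.19 = 0.7795
D = 0.0103 × 4.153 × 10^5 × 0.7795 = 3334 m
   = 3.334 km

D ≈ 3.33 km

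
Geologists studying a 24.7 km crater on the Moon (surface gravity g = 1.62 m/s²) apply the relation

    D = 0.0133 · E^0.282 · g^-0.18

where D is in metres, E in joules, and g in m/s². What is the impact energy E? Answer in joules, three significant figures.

Rearranging: E = [D / (0.0133 · g^-0.18)]^(1/0.282).
D = 24700 m.
g^-0.18 = 1.62^-0.18 = 0.9168
D / (0.0133 × 0.9168) = 24700 / (0.01219) = 2.026 × 10^6
E = (2.026 × 10^6)^3.5461 = 2.312 × 10^22 J

E ≈ 2.31 × 10^22 J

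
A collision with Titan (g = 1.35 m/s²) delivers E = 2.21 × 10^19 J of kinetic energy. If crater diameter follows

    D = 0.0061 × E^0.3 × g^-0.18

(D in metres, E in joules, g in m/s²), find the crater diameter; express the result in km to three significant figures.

E^0.3 = (2.21 × 10^19)^0.3 = 6.358 × 10^5
g^-0.18 = 1.35^-0.18 = 0.9474
D = 0.0061 × 6.358 × 10^5 × 0.9474 = 3674 m
   = 3.674 km

D ≈ 3.67 km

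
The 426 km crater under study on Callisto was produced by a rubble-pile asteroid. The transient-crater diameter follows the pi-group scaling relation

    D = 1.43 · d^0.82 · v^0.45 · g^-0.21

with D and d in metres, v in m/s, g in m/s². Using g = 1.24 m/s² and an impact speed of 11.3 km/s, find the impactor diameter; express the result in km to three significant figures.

d ≈ 29.9 km

Rearranging for d: d = [D / (1.43 · 11300^0.45 · 1.24^-0.21)]^(1/0.82).
D = 426000 m.
11300^0.45 = 66.66
1.24^-0.21 = 0.9558
Denominator = 1.43 × 66.66 × 0.9558 = 91.11
D / 91.11 = 426000 / 91.11 = 4676
d = 4676^(1/0.82) = 4676^1.2195 = 29882 m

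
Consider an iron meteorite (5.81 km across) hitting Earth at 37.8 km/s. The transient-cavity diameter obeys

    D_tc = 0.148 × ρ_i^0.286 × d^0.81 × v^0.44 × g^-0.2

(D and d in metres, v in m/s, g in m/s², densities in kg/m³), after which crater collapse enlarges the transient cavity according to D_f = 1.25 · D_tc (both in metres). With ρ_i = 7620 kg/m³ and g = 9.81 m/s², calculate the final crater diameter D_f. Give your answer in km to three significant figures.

D_f ≈ 175 km

In SI: d = 5810 m, v = 37800 m/s.
ρ_i^0.286 = 7620^0.286 = 12.89
d^0.81 = 5810^0.81 = 1119
v^0.44 = 37800^0.44 = 103.3
g^-0.2 = 9.81^-0.2 = 0.6334
D_tc = 0.148 × 12.89 × 1119 × 103.3 × 0.6334 = 1.397 × 10^5 m
D_f = 1.25 × 1.397 × 10^5 = 1.746 × 10^5 m
     = 174.6 km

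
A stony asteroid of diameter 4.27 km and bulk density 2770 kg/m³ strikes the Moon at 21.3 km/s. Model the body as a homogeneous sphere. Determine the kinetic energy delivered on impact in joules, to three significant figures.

E ≈ 2.56 × 10^22 J

d = 4270 m; v = 21300 m/s.
Mass m = (π/6) ρ d³ = (π/6) × 2770 × (4270)³ = 1.129 × 10^14 kg
E = ½ m v² = 0.5 × 1.129 × 10^14 × (21300)² = 2.561 × 10^22 J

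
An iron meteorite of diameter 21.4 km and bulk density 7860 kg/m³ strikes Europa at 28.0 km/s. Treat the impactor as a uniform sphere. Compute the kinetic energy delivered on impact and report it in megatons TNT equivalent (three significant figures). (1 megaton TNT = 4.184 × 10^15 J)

d = 21400 m; v = 28000 m/s.
Mass m = (π/6) ρ d³ = (π/6) × 7860 × (21400)³ = 4.033 × 10^16 kg
E = ½ m v² = 0.5 × 4.033 × 10^16 × (28000)² = 1.581 × 10^25 J
   = 1.581 × 10^25 / 4.184×10^15 = 3.779 × 10^9 Mt

E ≈ 3.78 × 10^9 Mt TNT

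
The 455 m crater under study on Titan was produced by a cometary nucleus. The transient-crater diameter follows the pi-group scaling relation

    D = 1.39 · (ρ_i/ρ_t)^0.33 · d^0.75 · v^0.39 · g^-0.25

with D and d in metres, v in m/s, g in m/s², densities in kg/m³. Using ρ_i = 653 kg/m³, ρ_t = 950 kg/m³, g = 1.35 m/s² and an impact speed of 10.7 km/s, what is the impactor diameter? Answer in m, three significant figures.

d ≈ 23.6 m

Rearranging for d: d = [D / (1.39 · (653/950)^0.33 · 10700^0.39 · 1.35^-0.25)]^(1/0.75).
(653/950)^0.33 = 0.8836
10700^0.39 = 37.28
1.35^-0.25 = 0.9277
Denominator = 1.39 × 0.8836 × 37.28 × 0.9277 = 42.48
D / 42.48 = 455 / 42.48 = 10.71
d = 10.71^(1/0.75) = 10.71^1.3333 = 23.61 m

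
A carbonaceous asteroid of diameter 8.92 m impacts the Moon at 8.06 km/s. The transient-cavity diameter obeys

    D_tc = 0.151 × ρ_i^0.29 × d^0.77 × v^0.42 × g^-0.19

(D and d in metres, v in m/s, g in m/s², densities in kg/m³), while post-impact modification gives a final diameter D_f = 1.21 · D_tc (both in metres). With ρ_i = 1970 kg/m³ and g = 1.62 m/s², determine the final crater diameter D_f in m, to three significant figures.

v = 8060 m/s.
ρ_i^0.29 = 1970^0.29 = 9.024
d^0.77 = 8.92^0.77 = 5.392
v^0.42 = 8060^0.42 = 43.72
g^-0.19 = 1.62^-0.19 = 0.9124
D_tc = 0.151 × 9.024 × 5.392 × 43.72 × 0.9124 = 293.1 m
D_f = 1.21 × 293.1 = 354.7 m

D_f ≈ 355 m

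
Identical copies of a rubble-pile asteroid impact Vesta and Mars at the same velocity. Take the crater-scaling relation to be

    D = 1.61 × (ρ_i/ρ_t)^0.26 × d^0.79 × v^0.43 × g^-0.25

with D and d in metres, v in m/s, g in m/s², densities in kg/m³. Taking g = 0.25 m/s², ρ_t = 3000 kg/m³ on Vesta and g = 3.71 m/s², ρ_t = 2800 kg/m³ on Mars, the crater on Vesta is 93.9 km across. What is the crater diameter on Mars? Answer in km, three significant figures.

The impactor-only factors (d, v, ρ_i) cancel in the ratio, leaving D_Mars/D_Vesta = (g_Mars/g_Vesta)^-0.25 · (ρ_t,Vesta/ρ_t,Mars)^0.26.
(3.71/0.25)^-0.25 = 14.84^-0.25 = 0.5095
(3000/2800)^0.26 = 1.071^0.26 = 1.018
Ratio = 0.5095 × 1.018 = 0.5187
D_Mars = 0.5187 × 93.9 km = 48.7 km

D ≈ 48.7 km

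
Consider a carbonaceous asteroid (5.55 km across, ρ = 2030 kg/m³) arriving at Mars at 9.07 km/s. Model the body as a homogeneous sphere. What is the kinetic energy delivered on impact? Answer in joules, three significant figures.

E ≈ 7.47 × 10^21 J

d = 5550 m; v = 9070 m/s.
Mass m = (π/6) ρ d³ = (π/6) × 2030 × (5550)³ = 1.817 × 10^14 kg
E = ½ m v² = 0.5 × 1.817 × 10^14 × (9070)² = 7.474 × 10^21 J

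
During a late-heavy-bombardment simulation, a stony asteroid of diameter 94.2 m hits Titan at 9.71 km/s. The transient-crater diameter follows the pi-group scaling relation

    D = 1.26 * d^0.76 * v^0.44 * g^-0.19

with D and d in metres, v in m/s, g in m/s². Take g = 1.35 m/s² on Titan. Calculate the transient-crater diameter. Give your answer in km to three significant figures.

D ≈ 2.14 km

In SI units: v = 9710 m/s.
d^0.76 = 94.2^0.76 = 31.64
v^0.44 = 9710^0.44 = 56.80
g^-0.19 = 1.35^-0.19 = 0.9446
D = 1.26 × 31.64 × 56.80 × 0.9446 = 2139 m
   = 2.139 km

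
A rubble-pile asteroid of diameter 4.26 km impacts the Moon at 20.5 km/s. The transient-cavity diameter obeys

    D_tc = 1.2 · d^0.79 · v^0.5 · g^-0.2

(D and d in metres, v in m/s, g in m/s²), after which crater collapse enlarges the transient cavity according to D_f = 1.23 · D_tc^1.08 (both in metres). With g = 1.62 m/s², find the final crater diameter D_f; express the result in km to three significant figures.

D_f ≈ 359 km

In SI: d = 4260 m, v = 20500 m/s.
d^0.79 = 4260^0.79 = 736.6
v^0.5 = 20500^0.5 = 143.2
g^-0.2 = 1.62^-0.2 = 0.9080
D_tc = 1.2 × 736.6 × 143.2 × 0.9080 = 1.149 × 10^5 m
D_f = 1.23 × (1.149 × 10^5)^1.08 = 3.590 × 10^5 m
     = 359.0 km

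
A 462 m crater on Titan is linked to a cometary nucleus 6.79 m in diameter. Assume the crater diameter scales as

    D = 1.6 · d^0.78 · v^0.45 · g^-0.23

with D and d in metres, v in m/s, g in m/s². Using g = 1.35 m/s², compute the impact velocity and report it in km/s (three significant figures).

Rearranging for v: v = [D / (1.6 · 6.79^0.78 · 1.35^-0.23)]^(1/0.45).
6.79^0.78 = 4.455
1.35^-0.23 = 0.9333
Denominator = 1.6 × 4.455 × 0.9333 = 6.653
D / 6.653 = 462 / 6.653 = 69.44
v = 69.44^(1/0.45) = 69.44^2.2222 = 12372 m/s

v ≈ 12.4 km/s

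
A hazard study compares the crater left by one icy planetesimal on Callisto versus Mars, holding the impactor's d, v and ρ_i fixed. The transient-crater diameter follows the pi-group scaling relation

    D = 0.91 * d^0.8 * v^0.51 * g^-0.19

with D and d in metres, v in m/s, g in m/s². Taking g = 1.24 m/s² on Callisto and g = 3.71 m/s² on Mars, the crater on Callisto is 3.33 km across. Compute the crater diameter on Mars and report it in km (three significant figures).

D ≈ 2.70 km

All impactor-dependent factors cancel in the ratio, leaving D_Mars/D_Callisto = (g_Mars/g_Callisto)^-0.19.
(3.71/1.24)^-0.19 = 2.992^-0.19 = 0.8120
D_Mars = 0.8120 × 3.33 km = 2.70 km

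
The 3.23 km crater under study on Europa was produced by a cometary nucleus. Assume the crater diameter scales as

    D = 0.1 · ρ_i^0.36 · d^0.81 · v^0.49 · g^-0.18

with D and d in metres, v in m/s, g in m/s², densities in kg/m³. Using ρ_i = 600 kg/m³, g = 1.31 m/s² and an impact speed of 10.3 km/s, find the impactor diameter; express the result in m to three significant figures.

d ≈ 85.3 m

Rearranging for d: d = [D / (0.1 · 600^0.36 · 10300^0.49 · 1.31^-0.18)]^(1/0.81).
D = 3230 m.
600^0.36 = 10.00
10300^0.49 = 92.53
1.31^-0.18 = 0.9526
Denominator = 0.1 × 10.00 × 92.53 × 0.9526 = 88.14
D / 88.14 = 3230 / 88.14 = 36.65
d = 36.65^(1/0.81) = 36.65^1.2346 = 85.31 m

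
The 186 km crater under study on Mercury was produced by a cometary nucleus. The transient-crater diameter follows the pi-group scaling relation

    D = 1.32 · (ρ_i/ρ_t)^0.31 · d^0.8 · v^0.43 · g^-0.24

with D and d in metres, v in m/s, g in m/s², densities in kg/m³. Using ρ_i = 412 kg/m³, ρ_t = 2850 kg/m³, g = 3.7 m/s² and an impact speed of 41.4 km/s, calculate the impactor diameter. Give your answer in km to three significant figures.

Rearranging for d: d = [D / (1.32 · (412/2850)^0.31 · 41400^0.43 · 3.7^-0.24)]^(1/0.8).
D = 186000 m.
(412/2850)^0.31 = 0.5491
41400^0.43 = 96.67
3.7^-0.24 = 0.7305
Denominator = 1.32 × 0.5491 × 96.67 × 0.7305 = 51.18
D / 51.18 = 186000 / 51.18 = 3634
d = 3634^(1/0.8) = 3634^1.25 = 28215 m

d ≈ 28.2 km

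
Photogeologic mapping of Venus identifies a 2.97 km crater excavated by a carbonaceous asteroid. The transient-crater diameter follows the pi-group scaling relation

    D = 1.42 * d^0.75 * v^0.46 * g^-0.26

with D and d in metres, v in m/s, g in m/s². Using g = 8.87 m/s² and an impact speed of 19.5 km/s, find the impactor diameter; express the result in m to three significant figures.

d ≈ 133 m

Rearranging for d: d = [D / (1.42 · 19500^0.46 · 8.87^-0.26)]^(1/0.75).
D = 2970 m.
19500^0.46 = 94.06
8.87^-0.26 = 0.5669
Denominator = 1.42 × 94.06 × 0.5669 = 75.72
D / 75.72 = 2970 / 75.72 = 39.22
d = 39.22^(1/0.75) = 39.22^1.3333 = 133.2 m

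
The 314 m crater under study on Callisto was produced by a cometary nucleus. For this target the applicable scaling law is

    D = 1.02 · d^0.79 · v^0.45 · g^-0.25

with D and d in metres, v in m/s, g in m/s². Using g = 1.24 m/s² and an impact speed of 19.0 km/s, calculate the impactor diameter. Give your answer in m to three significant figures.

d ≈ 5.52 m

Rearranging for d: d = [D / (1.02 · 19000^0.45 · 1.24^-0.25)]^(1/0.79).
19000^0.45 = 84.22
1.24^-0.25 = 0.9476
Denominator = 1.02 × 84.22 × 0.9476 = 81.40
D / 81.40 = 314 / 81.40 = 3.857
d = 3.857^(1/0.79) = 3.857^1.2658 = 5.522 m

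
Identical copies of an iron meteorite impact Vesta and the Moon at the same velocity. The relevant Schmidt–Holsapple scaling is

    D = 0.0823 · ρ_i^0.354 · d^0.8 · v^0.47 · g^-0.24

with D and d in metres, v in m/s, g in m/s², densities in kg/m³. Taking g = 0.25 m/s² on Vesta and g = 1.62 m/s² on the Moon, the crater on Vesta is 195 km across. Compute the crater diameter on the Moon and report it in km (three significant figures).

All impactor-dependent factors cancel in the ratio, leaving D_Moon/D_Vesta = (g_Moon/g_Vesta)^-0.24.
(1.62/0.25)^-0.24 = 6.480^-0.24 = 0.6386
D_Moon = 0.6386 × 195 km = 125 km

D ≈ 125 km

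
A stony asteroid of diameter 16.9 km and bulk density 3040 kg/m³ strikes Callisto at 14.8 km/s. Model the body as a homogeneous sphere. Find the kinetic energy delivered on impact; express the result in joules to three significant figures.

E ≈ 8.41 × 10^23 J

d = 16900 m; v = 14800 m/s.
Mass m = (π/6) ρ d³ = (π/6) × 3040 × (16900)³ = 7.683 × 10^15 kg
E = ½ m v² = 0.5 × 7.683 × 10^15 × (14800)² = 8.414 × 10^23 J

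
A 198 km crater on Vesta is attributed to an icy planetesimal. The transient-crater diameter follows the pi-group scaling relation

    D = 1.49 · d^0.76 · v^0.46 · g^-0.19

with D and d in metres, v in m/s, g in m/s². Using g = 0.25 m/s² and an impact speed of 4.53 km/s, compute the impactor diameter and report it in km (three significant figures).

Rearranging for d: d = [D / (1.49 · 4530^0.46 · 0.25^-0.19)]^(1/0.76).
D = 198000 m.
4530^0.46 = 48.06
0.25^-0.19 = 1.301
Denominator = 1.49 × 48.06 × 1.301 = 93.16
D / 93.16 = 198000 / 93.16 = 2125
d = 2125^(1/0.76) = 2125^1.3158 = 23886 m

d ≈ 23.9 km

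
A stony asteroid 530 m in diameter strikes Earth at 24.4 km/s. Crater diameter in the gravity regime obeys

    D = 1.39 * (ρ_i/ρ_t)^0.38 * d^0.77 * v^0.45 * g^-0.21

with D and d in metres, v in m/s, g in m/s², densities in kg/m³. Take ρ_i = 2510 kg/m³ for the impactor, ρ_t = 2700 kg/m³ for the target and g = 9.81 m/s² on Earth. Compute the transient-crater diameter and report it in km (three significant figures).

In SI units: v = 24400 m/s.
(ρ_i/ρ_t)^0.38 = (2510/2700)^0.38 = 0.9727
d^0.77 = 530^0.77 = 125.2
v^0.45 = 24400^0.45 = 94.26
g^-0.21 = 9.81^-0.21 = 0.6191
D = 1.39 × 0.9727 × 125.2 × 94.26 × 0.6191 = 9878 m
   = 9.878 km

D ≈ 9.88 km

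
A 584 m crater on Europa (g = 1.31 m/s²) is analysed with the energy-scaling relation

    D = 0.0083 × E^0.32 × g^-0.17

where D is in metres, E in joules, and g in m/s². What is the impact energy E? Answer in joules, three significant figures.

Rearranging: E = [D / (0.0083 · g^-0.17)]^(1/0.32).
g^-0.17 = 1.31^-0.17 = 0.9551
D / (0.0083 × 0.9551) = 584 / (7.927 × 10^-3) = 7.367 × 10^4
E = (7.367 × 10^4)^3.125 = 1.623 × 10^15 J

E ≈ 1.62 × 10^15 J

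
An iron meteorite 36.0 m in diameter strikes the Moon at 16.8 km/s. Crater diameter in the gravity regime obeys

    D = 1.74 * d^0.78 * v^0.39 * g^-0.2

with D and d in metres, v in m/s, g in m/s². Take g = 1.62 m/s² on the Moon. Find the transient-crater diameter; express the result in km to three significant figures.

In SI units: v = 16800 m/s.
d^0.78 = 36^0.78 = 16.36
v^0.39 = 16800^0.39 = 44.45
g^-0.2 = 1.62^-0.2 = 0.9080
D = 1.74 × 16.36 × 44.45 × 0.9080 = 1149 m
   = 1.149 km

D ≈ 1.15 km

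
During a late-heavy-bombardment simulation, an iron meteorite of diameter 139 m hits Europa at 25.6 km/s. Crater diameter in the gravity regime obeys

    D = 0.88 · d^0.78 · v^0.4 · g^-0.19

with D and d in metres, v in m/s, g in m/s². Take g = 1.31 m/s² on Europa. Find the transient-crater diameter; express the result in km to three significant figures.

D ≈ 2.28 km

In SI units: v = 25600 m/s.
d^0.78 = 139^0.78 = 46.94
v^0.4 = 25600^0.4 = 57.98
g^-0.19 = 1.31^-0.19 = 0.9500
D = 0.88 × 46.94 × 57.98 × 0.9500 = 2275 m
   = 2.275 km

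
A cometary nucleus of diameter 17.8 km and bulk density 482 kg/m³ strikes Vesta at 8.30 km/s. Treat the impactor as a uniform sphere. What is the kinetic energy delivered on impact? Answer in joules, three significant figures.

E ≈ 4.90 × 10^22 J

d = 17800 m; v = 8300 m/s.
Mass m = (π/6) ρ d³ = (π/6) × 482 × (17800)³ = 1.423 × 10^15 kg
E = ½ m v² = 0.5 × 1.423 × 10^15 × (8300)² = 4.902 × 10^22 J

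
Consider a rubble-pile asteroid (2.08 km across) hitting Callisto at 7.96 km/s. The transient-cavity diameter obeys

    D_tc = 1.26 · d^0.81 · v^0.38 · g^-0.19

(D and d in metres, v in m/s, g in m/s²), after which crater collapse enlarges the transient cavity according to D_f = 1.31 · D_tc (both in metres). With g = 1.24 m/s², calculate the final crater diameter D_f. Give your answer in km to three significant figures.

D_f ≈ 23.4 km

In SI: d = 2080 m, v = 7960 m/s.
d^0.81 = 2080^0.81 = 487.1
v^0.38 = 7960^0.38 = 30.36
g^-0.19 = 1.24^-0.19 = 0.9600
D_tc = 1.26 × 487.1 × 30.36 × 0.9600 = 17890 m
D_f = 1.31 × 17890 = 23436 m
     = 23.44 km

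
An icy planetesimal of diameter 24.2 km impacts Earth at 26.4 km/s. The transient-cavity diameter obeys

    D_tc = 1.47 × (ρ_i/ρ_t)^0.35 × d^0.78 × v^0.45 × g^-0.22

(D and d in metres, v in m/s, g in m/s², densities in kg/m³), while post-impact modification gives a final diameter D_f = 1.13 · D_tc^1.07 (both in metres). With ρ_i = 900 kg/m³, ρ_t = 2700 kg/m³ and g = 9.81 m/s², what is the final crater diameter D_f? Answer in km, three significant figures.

In SI: d = 24200 m, v = 26400 m/s.
(ρ_i/ρ_t)^0.35 = (900/2700)^0.35 = 0.6808
d^0.78 = 24200^0.78 = 2626
v^0.45 = 26400^0.45 = 97.66
g^-0.22 = 9.81^-0.22 = 0.6051
D_tc = 1.47 × 0.6808 × 2626 × 97.66 × 0.6051 = 1.553 × 10^5 m
D_f = 1.13 × (1.553 × 10^5)^1.07 = 4.052 × 10^5 m
     = 405.2 km

D_f ≈ 405 km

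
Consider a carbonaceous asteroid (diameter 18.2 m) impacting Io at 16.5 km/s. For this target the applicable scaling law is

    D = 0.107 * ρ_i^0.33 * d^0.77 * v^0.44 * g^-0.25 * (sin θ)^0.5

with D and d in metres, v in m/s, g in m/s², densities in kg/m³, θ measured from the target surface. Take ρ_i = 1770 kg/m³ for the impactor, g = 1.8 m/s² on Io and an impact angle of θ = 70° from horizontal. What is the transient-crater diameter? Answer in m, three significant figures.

D ≈ 708 m

In SI units: v = 16500 m/s.
ρ_i^0.33 = 1770^0.33 = 11.80
d^0.77 = 18.2^0.77 = 9.338
v^0.44 = 16500^0.44 = 71.73
g^-0.25 = 1.8^-0.25 = 0.8633
(sin 70°)^0.5 = 0.9397^0.5 = 0.9694
D = 0.107 × 11.80 × 9.338 × 71.73 × 0.8633 × 0.9694 = 707.8 m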